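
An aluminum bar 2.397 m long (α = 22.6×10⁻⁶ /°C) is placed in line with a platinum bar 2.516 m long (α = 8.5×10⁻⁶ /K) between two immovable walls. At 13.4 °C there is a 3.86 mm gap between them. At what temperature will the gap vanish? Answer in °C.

Gap closes when ΔL₁ + ΔL₂ = 3.86 mm = 3.86×10⁻³ m
(α₁L₁ + α₂L₂)ΔT = g
α₁L₁ + α₂L₂ = 22.6×10⁻⁶×2.397 + 8.5×10⁻⁶×2.516 = 7.55582×10⁻⁵ m/K
ΔT = 3.86×10⁻³ / 7.55582×10⁻⁵ = 51.086 K
T = 13.4 + 51.086 = 64.486 °C

T = 64.5 °C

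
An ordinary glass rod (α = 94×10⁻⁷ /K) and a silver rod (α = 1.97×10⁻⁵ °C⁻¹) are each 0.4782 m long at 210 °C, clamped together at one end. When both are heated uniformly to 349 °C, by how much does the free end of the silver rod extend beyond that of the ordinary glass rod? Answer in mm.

0.685 mm

ΔT = 139 K
ordinary glass: ΔL = 94×10⁻⁷ × 0.4782 m × 139 = 6.2482×10⁻⁴ m = 0.62482 mm
silver: ΔL = 1.97×10⁻⁵ × 0.4782 m × 139 = 1.3095×10⁻³ m = 1.3095 mm
difference = 1.3095 − 0.62482 = 0.68468 mm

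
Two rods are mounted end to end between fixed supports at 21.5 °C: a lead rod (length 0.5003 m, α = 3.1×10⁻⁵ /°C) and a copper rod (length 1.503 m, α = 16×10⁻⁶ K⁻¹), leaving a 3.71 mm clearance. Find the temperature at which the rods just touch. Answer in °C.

T = 115 °C

Gap closes when ΔL₁ + ΔL₂ = 3.71 mm = 3.71×10⁻³ m
(α₁L₁ + α₂L₂)ΔT = g
α₁L₁ + α₂L₂ = 3.1×10⁻⁵×0.5003 + 16×10⁻⁶×1.503 = 3.95573×10⁻⁵ m/K
ΔT = 3.71×10⁻³ / 3.95573×10⁻⁵ = 93.79 K
T = 21.5 + 93.79 = 115.29 °C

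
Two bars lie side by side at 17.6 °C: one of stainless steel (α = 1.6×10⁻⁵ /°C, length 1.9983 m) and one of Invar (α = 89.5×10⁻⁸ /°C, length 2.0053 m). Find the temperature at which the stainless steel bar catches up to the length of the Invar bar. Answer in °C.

T = 249.6 °C

Equal length when α₁L₁ΔT − α₂L₂ΔT = L₂ − L₁ = 7.00×10⁻³ m
α₁L₁ = 3.19728×10⁻⁵, α₂L₂ = 1.7947435×10⁻⁶ → Δ(αL) = 3.01780565×10⁻⁵ m/K
ΔT = 7.00×10⁻³ / 3.01780565×10⁻⁵ = 231.957 K, so T = 17.6 + 231.957 = 249.557 °C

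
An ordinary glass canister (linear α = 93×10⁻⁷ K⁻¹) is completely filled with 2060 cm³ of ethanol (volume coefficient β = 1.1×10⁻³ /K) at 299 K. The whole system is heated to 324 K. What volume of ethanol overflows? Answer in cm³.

55.2 cm³

The canister also expands: β_container ≈ 3α = 2.79×10⁻⁵ /K
Net overflow = V₀(β_liq − 3α_cont)ΔT
β − 3α = 1.10×10⁻³ − 2.79×10⁻⁵ = 1.0721×10⁻³ /K; ΔT = 25 K
ΔV = 2060 × 1.0721×10⁻³ × 25 = 55.2 cm³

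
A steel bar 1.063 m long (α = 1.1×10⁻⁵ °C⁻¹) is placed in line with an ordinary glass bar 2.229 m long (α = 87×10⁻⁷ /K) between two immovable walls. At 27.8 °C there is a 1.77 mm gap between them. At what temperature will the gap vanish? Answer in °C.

Gap closes when ΔL₁ + ΔL₂ = 1.77 mm = 1.77×10⁻³ m
(α₁L₁ + α₂L₂)ΔT = g
α₁L₁ + α₂L₂ = 1.1×10⁻⁵×1.063 + 87×10⁻⁷×2.229 = 3.10853×10⁻⁵ m/K
ΔT = 1.77×10⁻³ / 3.10853×10⁻⁵ = 56.940 K
T = 27.8 + 56.940 = 84.740 °C

T = 84.7 °C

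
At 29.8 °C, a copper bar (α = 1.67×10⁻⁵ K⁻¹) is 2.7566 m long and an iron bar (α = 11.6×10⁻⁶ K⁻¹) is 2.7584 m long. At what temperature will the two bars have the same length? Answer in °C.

L₁(1 + α₁ΔT) = L₂(1 + α₂ΔT) ⇒ ΔT = (L₂ − L₁)/(α₁L₁ − α₂L₂)
L₂ − L₁ = 2.7584 − 2.7566 = 1.80×10⁻³ m
α₁L₁ − α₂L₂ = 1.67×10⁻⁵×2.7566 − 11.6×10⁻⁶×2.7584 = 1.403778×10⁻⁵ m/K
ΔT = 1.80×10⁻³ / 1.403778×10⁻⁵ = 128.225 K
T = 29.8 + 128.225 = 158.025 °C

T = 158.0 °C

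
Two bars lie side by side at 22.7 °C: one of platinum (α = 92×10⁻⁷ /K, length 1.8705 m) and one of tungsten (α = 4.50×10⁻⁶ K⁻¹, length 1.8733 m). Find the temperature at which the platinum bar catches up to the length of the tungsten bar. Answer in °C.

Equal length when α₁L₁ΔT − α₂L₂ΔT = L₂ − L₁ = 2.80×10⁻³ m
α₁L₁ = 1.72086×10⁻⁵, α₂L₂ = 8.42985×10⁻⁶ → Δ(αL) = 8.77875×10⁻⁶ m/K
ΔT = 2.80×10⁻³ / 8.77875×10⁻⁶ = 318.952 K, so T = 22.7 + 318.952 = 341.652 °C

T = 341.7 °C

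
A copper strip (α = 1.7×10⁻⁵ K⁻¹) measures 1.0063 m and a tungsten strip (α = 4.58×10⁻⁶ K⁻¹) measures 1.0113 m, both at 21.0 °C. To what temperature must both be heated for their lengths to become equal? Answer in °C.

L₁(1 + α₁ΔT) = L₂(1 + α₂ΔT) ⇒ ΔT = (L₂ − L₁)/(α₁L₁ − α₂L₂)
L₂ − L₁ = 1.0113 − 1.0063 = 5.00×10⁻³ m
α₁L₁ − α₂L₂ = 1.7×10⁻⁵×1.0063 − 4.58×10⁻⁶×1.0113 = 1.2475346×10⁻⁵ m/K
ΔT = 5.00×10⁻³ / 1.2475346×10⁻⁵ = 400.790 K
T = 21.0 + 400.790 = 421.790 °C

T = 421.8 °C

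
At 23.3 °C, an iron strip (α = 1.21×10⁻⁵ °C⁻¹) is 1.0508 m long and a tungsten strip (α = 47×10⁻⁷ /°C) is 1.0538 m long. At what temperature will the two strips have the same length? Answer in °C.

T = 409.8 °C

L₁(1 + α₁ΔT) = L₂(1 + α₂ΔT) ⇒ ΔT = (L₂ − L₁)/(α₁L₁ − α₂L₂)
L₂ − L₁ = 1.0538 − 1.0508 = 3.00×10⁻³ m
α₁L₁ − α₂L₂ = 1.21×10⁻⁵×1.0508 − 47×10⁻⁷×1.0538 = 7.76182×10⁻⁶ m/K
ΔT = 3.00×10⁻³ / 7.76182×10⁻⁶ = 386.507 K
T = 23.3 + 386.507 = 409.807 °C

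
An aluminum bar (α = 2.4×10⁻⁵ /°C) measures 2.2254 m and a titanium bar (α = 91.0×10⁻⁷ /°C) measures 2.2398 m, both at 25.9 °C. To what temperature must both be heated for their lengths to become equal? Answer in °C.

T = 461.9 °C

L₁(1 + α₁ΔT) = L₂(1 + α₂ΔT) ⇒ ΔT = (L₂ − L₁)/(α₁L₁ − α₂L₂)
L₂ − L₁ = 2.2398 − 2.2254 = 1.44×10⁻² m
α₁L₁ − α₂L₂ = 2.4×10⁻⁵×2.2254 − 91.0×10⁻⁷×2.2398 = 3.302742×10⁻⁵ m/K
ΔT = 1.44×10⁻² / 3.302742×10⁻⁵ = 436.001 K
T = 25.9 + 436.001 = 461.901 °C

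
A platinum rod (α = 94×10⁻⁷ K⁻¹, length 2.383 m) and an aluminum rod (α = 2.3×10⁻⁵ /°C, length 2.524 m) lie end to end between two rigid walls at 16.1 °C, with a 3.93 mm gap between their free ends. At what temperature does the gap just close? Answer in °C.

T = 64.9 °C

Gap closes when ΔL₁ + ΔL₂ = 3.93 mm = 3.93×10⁻³ m
(α₁L₁ + α₂L₂)ΔT = g
α₁L₁ + α₂L₂ = 94×10⁻⁷×2.383 + 2.3×10⁻⁵×2.524 = 8.04522×10⁻⁵ m/K
ΔT = 3.93×10⁻³ / 8.04522×10⁻⁵ = 48.849 K
T = 16.1 + 48.849 = 64.949 °C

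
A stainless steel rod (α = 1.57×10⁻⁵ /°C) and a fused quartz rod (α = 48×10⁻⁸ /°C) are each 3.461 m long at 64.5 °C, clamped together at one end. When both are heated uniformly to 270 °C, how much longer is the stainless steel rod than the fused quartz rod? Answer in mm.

10.8 mm

ΔT = 205.5 K
stainless steel: ΔL = 1.57×10⁻⁵ × 3.461 m × 205.5 = 1.1166×10⁻² m = 11.166 mm
fused quartz: ΔL = 48×10⁻⁸ × 3.461 m × 205.5 = 3.4139×10⁻⁴ m = 0.34139 mm
difference = 11.166 − 0.34139 = 10.82461 mm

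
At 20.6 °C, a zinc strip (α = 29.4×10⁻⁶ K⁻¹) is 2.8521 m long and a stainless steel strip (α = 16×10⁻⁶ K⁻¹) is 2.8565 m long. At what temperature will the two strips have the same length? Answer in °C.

T = 135.9 °C

Equal length when α₁L₁ΔT − α₂L₂ΔT = L₂ − L₁ = 4.40×10⁻³ m
α₁L₁ = 8.385174×10⁻⁵, α₂L₂ = 4.5704×10⁻⁵ → Δ(αL) = 3.814774×10⁻⁵ m/K
ΔT = 4.40×10⁻³ / 3.814774×10⁻⁵ = 115.341 K, so T = 20.6 + 115.341 = 135.941 °C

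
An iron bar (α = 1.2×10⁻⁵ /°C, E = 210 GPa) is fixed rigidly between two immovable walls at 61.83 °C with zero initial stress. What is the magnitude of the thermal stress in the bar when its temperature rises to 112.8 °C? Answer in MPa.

σ = 128 MPa

Fully constrained: the free strain ε = αΔT is blocked, so σ = Eε = EαΔT.
|ΔT| = 50.97 K
σ = 210×10⁹ × 1.2×10⁻⁵ × 50.97 = 1.28×10⁸ Pa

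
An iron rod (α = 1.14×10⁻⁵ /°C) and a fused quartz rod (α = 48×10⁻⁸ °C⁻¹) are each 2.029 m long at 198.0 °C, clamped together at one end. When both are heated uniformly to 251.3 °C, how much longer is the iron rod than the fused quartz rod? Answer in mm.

ΔT = 53.3 K
iron: ΔL = 1.14×10⁻⁵ × 2.029 m × 53.3 = 1.2329×10⁻³ m = 1.2329 mm
fused quartz: ΔL = 48×10⁻⁸ × 2.029 m × 53.3 = 5.1910×10⁻⁵ m = 0.051910 mm
difference = 1.2329 − 0.051910 = 1.18099 mm

1.18 mm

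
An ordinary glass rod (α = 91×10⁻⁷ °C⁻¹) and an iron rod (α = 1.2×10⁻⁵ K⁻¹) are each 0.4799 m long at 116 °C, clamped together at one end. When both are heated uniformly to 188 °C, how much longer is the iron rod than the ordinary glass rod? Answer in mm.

0.100 mm

ΔT = 72 K
ordinary glass: ΔL = 91×10⁻⁷ × 0.4799 m × 72 = 3.1443×10⁻⁴ m = 0.31443 mm
iron: ΔL = 1.2×10⁻⁵ × 0.4799 m × 72 = 4.1463×10⁻⁴ m = 0.41463 mm
difference = 0.41463 − 0.31443 = 0.10020 mm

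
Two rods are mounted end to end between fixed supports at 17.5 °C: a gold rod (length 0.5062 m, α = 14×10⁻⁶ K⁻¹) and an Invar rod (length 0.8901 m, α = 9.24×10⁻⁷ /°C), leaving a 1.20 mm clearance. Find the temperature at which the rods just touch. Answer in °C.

Gap closes when ΔL₁ + ΔL₂ = 1.20 mm = 1.20×10⁻³ m
(α₁L₁ + α₂L₂)ΔT = g
α₁L₁ + α₂L₂ = 14×10⁻⁶×0.5062 + 9.24×10⁻⁷×0.8901 = 7.9092524×10⁻⁶ m/K
ΔT = 1.20×10⁻³ / 7.9092524×10⁻⁶ = 151.72 K
T = 17.5 + 151.72 = 169.22 °C

T = 169 °C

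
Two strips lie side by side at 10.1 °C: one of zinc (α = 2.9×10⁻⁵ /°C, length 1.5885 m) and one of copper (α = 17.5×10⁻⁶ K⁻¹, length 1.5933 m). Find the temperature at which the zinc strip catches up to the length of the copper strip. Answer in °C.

Equal length when α₁L₁ΔT − α₂L₂ΔT = L₂ − L₁ = 4.80×10⁻³ m
α₁L₁ = 4.60665×10⁻⁵, α₂L₂ = 2.788275×10⁻⁵ → Δ(αL) = 1.818375×10⁻⁵ m/K
ΔT = 4.80×10⁻³ / 1.818375×10⁻⁵ = 263.972 K, so T = 10.1 + 263.972 = 274.072 °C

T = 274.1 °C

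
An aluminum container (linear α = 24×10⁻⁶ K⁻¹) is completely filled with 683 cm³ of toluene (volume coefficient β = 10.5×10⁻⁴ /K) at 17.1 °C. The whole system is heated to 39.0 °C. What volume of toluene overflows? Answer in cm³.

The container also expands: β_container ≈ 3α = 7.2×10⁻⁵ /K
Net overflow = V₀(β_liq − 3α_cont)ΔT
β − 3α = 1.05×10⁻³ − 7.2×10⁻⁵ = 9.78×10⁻⁴ /K; ΔT = 21.9 K
ΔV = 683 × 9.78×10⁻⁴ × 21.9 = 14.6 cm³

14.6 cm³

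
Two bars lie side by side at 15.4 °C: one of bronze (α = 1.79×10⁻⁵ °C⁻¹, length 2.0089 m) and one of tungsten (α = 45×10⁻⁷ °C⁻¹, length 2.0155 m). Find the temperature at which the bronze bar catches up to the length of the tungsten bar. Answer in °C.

T = 260.8 °C

L₁(1 + α₁ΔT) = L₂(1 + α₂ΔT) ⇒ ΔT = (L₂ − L₁)/(α₁L₁ − α₂L₂)
L₂ − L₁ = 2.0155 − 2.0089 = 6.60×10⁻³ m
α₁L₁ − α₂L₂ = 1.79×10⁻⁵×2.0089 − 45×10⁻⁷×2.0155 = 2.688956×10⁻⁵ m/K
ΔT = 6.60×10⁻³ / 2.688956×10⁻⁵ = 245.448 K
T = 15.4 + 245.448 = 260.848 °C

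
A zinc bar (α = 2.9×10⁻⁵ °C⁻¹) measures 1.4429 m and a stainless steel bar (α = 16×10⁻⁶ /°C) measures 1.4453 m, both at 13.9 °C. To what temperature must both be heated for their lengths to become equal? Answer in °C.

L₁(1 + α₁ΔT) = L₂(1 + α₂ΔT) ⇒ ΔT = (L₂ − L₁)/(α₁L₁ − α₂L₂)
L₂ − L₁ = 1.4453 − 1.4429 = 2.40×10⁻³ m
α₁L₁ − α₂L₂ = 2.9×10⁻⁵×1.4429 − 16×10⁻⁶×1.4453 = 1.87193×10⁻⁵ m/K
ΔT = 2.40×10⁻³ / 1.87193×10⁻⁵ = 128.210 K
T = 13.9 + 128.210 = 142.110 °C

T = 142.1 °C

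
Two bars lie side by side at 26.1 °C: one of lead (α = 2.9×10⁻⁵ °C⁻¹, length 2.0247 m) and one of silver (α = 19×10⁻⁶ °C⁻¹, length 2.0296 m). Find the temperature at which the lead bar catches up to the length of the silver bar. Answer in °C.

T = 269.2 °C

L₁(1 + α₁ΔT) = L₂(1 + α₂ΔT) ⇒ ΔT = (L₂ − L₁)/(α₁L₁ − α₂L₂)
L₂ − L₁ = 2.0296 − 2.0247 = 4.90×10⁻³ m
α₁L₁ − α₂L₂ = 2.9×10⁻⁵×2.0247 − 19×10⁻⁶×2.0296 = 2.01539×10⁻⁵ m/K
ΔT = 4.90×10⁻³ / 2.01539×10⁻⁵ = 243.129 K
T = 26.1 + 243.129 = 269.229 °C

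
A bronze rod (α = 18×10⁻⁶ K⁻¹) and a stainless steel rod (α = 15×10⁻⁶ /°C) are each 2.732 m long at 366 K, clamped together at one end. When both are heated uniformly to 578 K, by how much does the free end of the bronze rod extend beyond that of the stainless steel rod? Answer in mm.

1.74 mm

ΔT = 212 K
bronze: ΔL = 18×10⁻⁶ × 2.732 m × 212 = 1.0425×10⁻² m = 10.425 mm
stainless steel: ΔL = 15×10⁻⁶ × 2.732 m × 212 = 8.6878×10⁻³ m = 8.6878 mm
difference = 10.425 − 8.6878 = 1.7372 mm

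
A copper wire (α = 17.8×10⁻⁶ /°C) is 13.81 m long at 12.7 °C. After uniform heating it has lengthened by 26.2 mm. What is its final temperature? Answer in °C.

T = 119 °C

ΔL = αL₀ΔT ⇒ ΔT = ΔL / (αL₀)
ΔT = 26.2×10⁻³ m / (17.8×10⁻⁶ × 13.81 m) = 106.58 K
T = 12.7 + 106.58 = 119.28 °C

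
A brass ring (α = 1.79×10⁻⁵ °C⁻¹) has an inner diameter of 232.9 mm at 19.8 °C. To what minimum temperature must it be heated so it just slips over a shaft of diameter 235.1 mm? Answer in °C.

Required Δd = 235.1 − 232.9 = 2.2 mm
Δd = αd₀ΔT ⇒ ΔT = Δd/(αd₀) = 2.2 / (1.79×10⁻⁵ × 232.9) = 527.72 K
T_min = 19.8 + 527.72 = 547.52 °C

T = 548 °C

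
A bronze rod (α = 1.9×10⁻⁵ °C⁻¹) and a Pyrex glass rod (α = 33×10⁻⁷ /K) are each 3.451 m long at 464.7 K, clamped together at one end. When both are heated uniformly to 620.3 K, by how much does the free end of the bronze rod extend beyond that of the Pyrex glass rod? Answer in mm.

ΔT = 155.6 K
bronze: ΔL = 1.9×10⁻⁵ × 3.451 m × 155.6 = 1.0203×10⁻² m = 10.203 mm
Pyrex glass: ΔL = 33×10⁻⁷ × 3.451 m × 155.6 = 1.7720×10⁻³ m = 1.7720 mm
difference = 10.203 − 1.7720 = 8.431 mm

8.43 mm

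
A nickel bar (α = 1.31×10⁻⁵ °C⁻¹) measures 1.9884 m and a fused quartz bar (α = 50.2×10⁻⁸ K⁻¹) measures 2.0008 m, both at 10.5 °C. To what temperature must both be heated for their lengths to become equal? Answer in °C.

T = 505.6 °C

L₁(1 + α₁ΔT) = L₂(1 + α₂ΔT) ⇒ ΔT = (L₂ − L₁)/(α₁L₁ − α₂L₂)
L₂ − L₁ = 2.0008 − 1.9884 = 1.24×10⁻² m
α₁L₁ − α₂L₂ = 1.31×10⁻⁵×1.9884 − 50.2×10⁻⁸×2.0008 = 2.50436384×10⁻⁵ m/K
ΔT = 1.24×10⁻² / 2.50436384×10⁻⁵ = 495.136 K
T = 10.5 + 495.136 = 505.636 °C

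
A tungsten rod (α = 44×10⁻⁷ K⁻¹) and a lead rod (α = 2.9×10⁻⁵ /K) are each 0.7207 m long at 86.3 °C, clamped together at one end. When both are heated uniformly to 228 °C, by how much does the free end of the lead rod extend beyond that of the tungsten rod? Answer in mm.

2.51 mm

ΔT = 141.7 K
tungsten: ΔL = 44×10⁻⁷ × 0.7207 m × 141.7 = 4.4934×10⁻⁴ m = 0.44934 mm
lead: ΔL = 2.9×10⁻⁵ × 0.7207 m × 141.7 = 2.9616×10⁻³ m = 2.9616 mm
difference = 2.9616 − 0.44934 = 2.51226 mm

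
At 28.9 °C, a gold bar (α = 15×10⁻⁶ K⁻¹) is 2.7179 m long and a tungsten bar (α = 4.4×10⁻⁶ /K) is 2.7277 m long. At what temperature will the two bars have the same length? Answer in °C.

T = 369.6 °C

L₁(1 + α₁ΔT) = L₂(1 + α₂ΔT) ⇒ ΔT = (L₂ − L₁)/(α₁L₁ − α₂L₂)
L₂ − L₁ = 2.7277 − 2.7179 = 9.80×10⁻³ m
α₁L₁ − α₂L₂ = 15×10⁻⁶×2.7179 − 4.4×10⁻⁶×2.7277 = 2.876662×10⁻⁵ m/K
ΔT = 9.80×10⁻³ / 2.876662×10⁻⁵ = 340.673 K
T = 28.9 + 340.673 = 369.573 °C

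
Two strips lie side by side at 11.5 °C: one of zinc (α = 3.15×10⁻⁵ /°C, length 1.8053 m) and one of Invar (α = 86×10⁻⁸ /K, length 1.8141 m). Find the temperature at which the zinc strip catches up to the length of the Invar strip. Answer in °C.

T = 170.6 °C

L₁(1 + α₁ΔT) = L₂(1 + α₂ΔT) ⇒ ΔT = (L₂ − L₁)/(α₁L₁ − α₂L₂)
L₂ − L₁ = 1.8141 − 1.8053 = 8.80×10⁻³ m
α₁L₁ − α₂L₂ = 3.15×10⁻⁵×1.8053 − 86×10⁻⁸×1.8141 = 5.5306824×10⁻⁵ m/K
ΔT = 8.80×10⁻³ / 5.5306824×10⁻⁵ = 159.112 K
T = 11.5 + 159.112 = 170.612 °C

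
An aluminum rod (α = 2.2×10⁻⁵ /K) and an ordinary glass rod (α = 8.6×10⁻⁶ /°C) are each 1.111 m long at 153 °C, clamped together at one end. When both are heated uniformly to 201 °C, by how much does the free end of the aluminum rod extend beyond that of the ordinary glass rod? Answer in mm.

ΔT = 48 K
aluminum: ΔL = 2.2×10⁻⁵ × 1.111 m × 48 = 1.1732×10⁻³ m = 1.1732 mm
ordinary glass: ΔL = 8.6×10⁻⁶ × 1.111 m × 48 = 4.5862×10⁻⁴ m = 0.45862 mm
difference = 1.1732 − 0.45862 = 0.71458 mm

0.715 mm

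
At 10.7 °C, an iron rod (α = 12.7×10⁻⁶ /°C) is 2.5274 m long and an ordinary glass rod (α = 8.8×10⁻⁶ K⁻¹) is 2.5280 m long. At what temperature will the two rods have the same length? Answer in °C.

T = 71.60 °C

L₁(1 + α₁ΔT) = L₂(1 + α₂ΔT) ⇒ ΔT = (L₂ − L₁)/(α₁L₁ − α₂L₂)
L₂ − L₁ = 2.5280 − 2.5274 = 6.00×10⁻⁴ m
α₁L₁ − α₂L₂ = 12.7×10⁻⁶×2.5274 − 8.8×10⁻⁶×2.5280 = 9.85158×10⁻⁶ m/K
ΔT = 6.00×10⁻⁴ / 9.85158×10⁻⁶ = 60.9039 K
T = 10.7 + 60.9039 = 71.6039 °C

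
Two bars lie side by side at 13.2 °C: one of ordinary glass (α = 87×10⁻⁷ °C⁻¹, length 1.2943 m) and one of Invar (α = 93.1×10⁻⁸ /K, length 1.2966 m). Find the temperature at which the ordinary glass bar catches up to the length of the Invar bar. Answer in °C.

T = 242.0 °C

Equal length when α₁L₁ΔT − α₂L₂ΔT = L₂ − L₁ = 2.30×10⁻³ m
α₁L₁ = 1.126041×10⁻⁵, α₂L₂ = 1.2071346×10⁻⁶ → Δ(αL) = 1.00532754×10⁻⁵ m/K
ΔT = 2.30×10⁻³ / 1.00532754×10⁻⁵ = 228.781 K, so T = 13.2 + 228.781 = 241.981 °C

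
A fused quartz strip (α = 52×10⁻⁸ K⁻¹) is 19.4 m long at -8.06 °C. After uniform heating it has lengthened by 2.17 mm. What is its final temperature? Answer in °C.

T = 207 °C

ΔL = αL₀ΔT ⇒ ΔT = ΔL / (αL₀)
ΔT = 2.17×10⁻³ m / (52×10⁻⁸ × 19.4 m) = 215.11 K
T = -8.06 + 215.11 = 207.05 °C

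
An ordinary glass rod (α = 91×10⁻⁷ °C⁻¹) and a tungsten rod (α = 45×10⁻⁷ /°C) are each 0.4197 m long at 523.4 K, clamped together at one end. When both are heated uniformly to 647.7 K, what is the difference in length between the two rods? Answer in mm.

0.240 mm

ΔT = 124.3 K
ordinary glass: ΔL = 91×10⁻⁷ × 0.4197 m × 124.3 = 4.7474×10⁻⁴ m = 0.47474 mm
tungsten: ΔL = 45×10⁻⁷ × 0.4197 m × 124.3 = 2.3476×10⁻⁴ m = 0.23476 mm
difference = 0.47474 − 0.23476 = 0.23998 mm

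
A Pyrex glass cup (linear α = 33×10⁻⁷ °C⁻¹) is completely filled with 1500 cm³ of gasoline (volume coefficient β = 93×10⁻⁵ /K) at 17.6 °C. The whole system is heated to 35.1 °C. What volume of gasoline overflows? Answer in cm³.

24.2 cm³

The cup also expands: β_container ≈ 3α = 9.9×10⁻⁶ /K
Net overflow = V₀(β_liq − 3α_cont)ΔT
β − 3α = 9.30×10⁻⁴ − 9.9×10⁻⁶ = 9.201×10⁻⁴ /K; ΔT = 17.5 K
ΔV = 1500 × 9.201×10⁻⁴ × 17.5 = 24.2 cm³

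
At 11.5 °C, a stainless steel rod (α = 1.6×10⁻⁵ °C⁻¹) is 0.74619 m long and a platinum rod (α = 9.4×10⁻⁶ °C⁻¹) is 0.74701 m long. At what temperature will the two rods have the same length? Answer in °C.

T = 178.3 °C

Equal length when α₁L₁ΔT − α₂L₂ΔT = L₂ − L₁ = 8.20×10⁻⁴ m
α₁L₁ = 1.193904×10⁻⁵, α₂L₂ = 7.021894×10⁻⁶ → Δ(αL) = 4.917146×10⁻⁶ m/K
ΔT = 8.20×10⁻⁴ / 4.917146×10⁻⁶ = 166.763 K, so T = 11.5 + 166.763 = 178.263 °C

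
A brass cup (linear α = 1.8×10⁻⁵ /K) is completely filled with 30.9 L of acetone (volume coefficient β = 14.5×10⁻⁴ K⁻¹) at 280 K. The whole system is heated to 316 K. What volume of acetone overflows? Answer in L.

The cup also expands: β_container ≈ 3α = 5.4×10⁻⁵ /K
Net overflow = V₀(β_liq − 3α_cont)ΔT
β − 3α = 1.45×10⁻³ − 5.4×10⁻⁵ = 1.396×10⁻³ /K; ΔT = 36 K
ΔV = 30.9 × 1.396×10⁻³ × 36 = 1.55 L

1.55 L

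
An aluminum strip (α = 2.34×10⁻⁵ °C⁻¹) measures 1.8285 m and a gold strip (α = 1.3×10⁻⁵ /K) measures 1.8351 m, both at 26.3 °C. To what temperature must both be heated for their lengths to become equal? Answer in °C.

T = 374.9 °C

L₁(1 + α₁ΔT) = L₂(1 + α₂ΔT) ⇒ ΔT = (L₂ − L₁)/(α₁L₁ − α₂L₂)
L₂ − L₁ = 1.8351 − 1.8285 = 6.60×10⁻³ m
α₁L₁ − α₂L₂ = 2.34×10⁻⁵×1.8285 − 1.3×10⁻⁵×1.8351 = 1.89306×10⁻⁵ m/K
ΔT = 6.60×10⁻³ / 1.89306×10⁻⁵ = 348.642 K
T = 26.3 + 348.642 = 374.942 °C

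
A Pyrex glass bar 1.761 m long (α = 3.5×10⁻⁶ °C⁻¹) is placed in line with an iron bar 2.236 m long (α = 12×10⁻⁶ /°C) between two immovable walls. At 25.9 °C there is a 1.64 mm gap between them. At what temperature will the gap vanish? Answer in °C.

T = 75.6 °C

Gap closes when ΔL₁ + ΔL₂ = 1.64 mm = 1.64×10⁻³ m
(α₁L₁ + α₂L₂)ΔT = g
α₁L₁ + α₂L₂ = 3.5×10⁻⁶×1.761 + 12×10⁻⁶×2.236 = 3.29955×10⁻⁵ m/K
ΔT = 1.64×10⁻³ / 3.29955×10⁻⁵ = 49.704 K
T = 25.9 + 49.704 = 75.604 °C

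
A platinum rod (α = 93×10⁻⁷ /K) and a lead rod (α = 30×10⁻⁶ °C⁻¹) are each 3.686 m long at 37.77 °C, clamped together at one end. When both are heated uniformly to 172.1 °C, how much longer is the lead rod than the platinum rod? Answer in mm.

10.2 mm

ΔT = 134.33 K
platinum: ΔL = 93×10⁻⁷ × 3.686 m × 134.33 = 4.6048×10⁻³ m = 4.6048 mm
lead: ΔL = 30×10⁻⁶ × 3.686 m × 134.33 = 1.4854×10⁻² m = 14.854 mm
difference = 14.854 − 4.6048 = 10.2492 mm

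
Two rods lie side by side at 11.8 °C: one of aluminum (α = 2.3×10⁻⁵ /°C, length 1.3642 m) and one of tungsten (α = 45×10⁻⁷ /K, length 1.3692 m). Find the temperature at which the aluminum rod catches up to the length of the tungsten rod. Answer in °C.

L₁(1 + α₁ΔT) = L₂(1 + α₂ΔT) ⇒ ΔT = (L₂ − L₁)/(α₁L₁ − α₂L₂)
L₂ − L₁ = 1.3692 − 1.3642 = 5.00×10⁻³ m
α₁L₁ − α₂L₂ = 2.3×10⁻⁵×1.3642 − 45×10⁻⁷×1.3692 = 2.52152×10⁻⁵ m/K
ΔT = 5.00×10⁻³ / 2.52152×10⁻⁵ = 198.293 K
T = 11.8 + 198.293 = 210.093 °C

T = 210.1 °C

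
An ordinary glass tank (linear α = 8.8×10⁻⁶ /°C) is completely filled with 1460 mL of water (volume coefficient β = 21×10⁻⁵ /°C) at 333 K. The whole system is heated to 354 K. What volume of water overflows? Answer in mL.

5.63 mL

The tank also expands: β_container ≈ 3α = 2.64×10⁻⁵ /K
Net overflow = V₀(β_liq − 3α_cont)ΔT
β − 3α = 2.10×10⁻⁴ − 2.64×10⁻⁵ = 1.836×10⁻⁴ /K; ΔT = 21 K
ΔV = 1460 × 1.836×10⁻⁴ × 21 = 5.63 mL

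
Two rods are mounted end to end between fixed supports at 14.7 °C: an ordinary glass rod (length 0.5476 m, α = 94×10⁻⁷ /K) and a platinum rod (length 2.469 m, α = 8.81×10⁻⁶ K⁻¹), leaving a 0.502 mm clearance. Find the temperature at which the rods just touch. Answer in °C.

α₁L₁ = 5.14744×10⁻⁶ m/K, α₂L₂ = 2.175189×10⁻⁵ m/K → total 2.689933×10⁻⁵ m/K
ΔT = g/(α₁L₁+α₂L₂) = 5.02×10⁻⁴ / 2.689933×10⁻⁵ = 18.662 K
T = 14.7 + 18.662 = 33.362 °C

T = 33.4 °C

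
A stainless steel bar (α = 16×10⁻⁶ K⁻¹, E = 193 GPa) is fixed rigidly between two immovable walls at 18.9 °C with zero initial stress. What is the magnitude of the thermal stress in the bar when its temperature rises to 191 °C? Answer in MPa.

Fully constrained: the free strain ε = αΔT is blocked, so σ = Eε = EαΔT.
|ΔT| = 172.1 K
σ = 193×10⁹ × 16×10⁻⁶ × 172.1 = 5.31×10⁸ Pa

σ = 531 MPa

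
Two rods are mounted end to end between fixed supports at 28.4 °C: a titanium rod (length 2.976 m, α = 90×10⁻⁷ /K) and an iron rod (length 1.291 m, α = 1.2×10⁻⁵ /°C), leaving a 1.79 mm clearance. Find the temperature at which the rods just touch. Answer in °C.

T = 70.7 °C

Gap closes when ΔL₁ + ΔL₂ = 1.79 mm = 1.79×10⁻³ m
(α₁L₁ + α₂L₂)ΔT = g
α₁L₁ + α₂L₂ = 90×10⁻⁷×2.976 + 1.2×10⁻⁵×1.291 = 4.2276×10⁻⁵ m/K
ΔT = 1.79×10⁻³ / 4.2276×10⁻⁵ = 42.341 K
T = 28.4 + 42.341 = 70.741 °C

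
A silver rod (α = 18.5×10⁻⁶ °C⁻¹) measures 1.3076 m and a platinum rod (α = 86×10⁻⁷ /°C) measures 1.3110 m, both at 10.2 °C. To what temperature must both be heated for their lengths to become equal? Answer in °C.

T = 273.4 °C

Equal length when α₁L₁ΔT − α₂L₂ΔT = L₂ − L₁ = 3.40×10⁻³ m
α₁L₁ = 2.41906×10⁻⁵, α₂L₂ = 1.12746×10⁻⁵ → Δ(αL) = 1.2916×10⁻⁵ m/K
ΔT = 3.40×10⁻³ / 1.2916×10⁻⁵ = 263.239 K, so T = 10.2 + 263.239 = 273.439 °C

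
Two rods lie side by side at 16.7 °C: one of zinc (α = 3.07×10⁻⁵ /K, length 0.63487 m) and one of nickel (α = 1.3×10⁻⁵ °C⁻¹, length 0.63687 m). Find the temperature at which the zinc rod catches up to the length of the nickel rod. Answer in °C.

T = 195.1 °C

Equal length when α₁L₁ΔT − α₂L₂ΔT = L₂ − L₁ = 2.00×10⁻³ m
α₁L₁ = 1.9490509×10⁻⁵, α₂L₂ = 8.27931×10⁻⁶ → Δ(αL) = 1.1211199×10⁻⁵ m/K
ΔT = 2.00×10⁻³ / 1.1211199×10⁻⁵ = 178.393 K, so T = 16.7 + 178.393 = 195.093 °C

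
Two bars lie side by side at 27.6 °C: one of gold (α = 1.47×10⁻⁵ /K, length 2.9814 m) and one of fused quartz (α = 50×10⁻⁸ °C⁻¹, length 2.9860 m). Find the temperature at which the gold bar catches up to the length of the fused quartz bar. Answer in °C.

T = 136.3 °C

Equal length when α₁L₁ΔT − α₂L₂ΔT = L₂ − L₁ = 4.60×10⁻³ m
α₁L₁ = 4.382658×10⁻⁵, α₂L₂ = 1.493×10⁻⁶ → Δ(αL) = 4.233358×10⁻⁵ m/K
ΔT = 4.60×10⁻³ / 4.233358×10⁻⁵ = 108.661 K, so T = 27.6 + 108.661 = 136.261 °C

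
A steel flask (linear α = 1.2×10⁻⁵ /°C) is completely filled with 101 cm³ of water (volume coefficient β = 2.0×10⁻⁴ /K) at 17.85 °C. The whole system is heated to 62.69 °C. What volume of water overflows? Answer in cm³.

0.743 cm³

The flask also expands: β_container ≈ 3α = 3.6×10⁻⁵ /K
Net overflow = V₀(β_liq − 3α_cont)ΔT
β − 3α = 2.00×10⁻⁴ − 3.6×10⁻⁵ = 1.64×10⁻⁴ /K; ΔT = 44.84 K
ΔV = 101 × 1.64×10⁻⁴ × 44.84 = 0.743 cm³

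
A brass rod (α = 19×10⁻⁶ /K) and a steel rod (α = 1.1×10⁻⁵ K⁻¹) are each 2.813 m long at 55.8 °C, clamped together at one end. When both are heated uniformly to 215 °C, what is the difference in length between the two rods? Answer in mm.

3.58 mm

ΔT = 159.2 K
brass: ΔL = 19×10⁻⁶ × 2.813 m × 159.2 = 8.5088×10⁻³ m = 8.5088 mm
steel: ΔL = 1.1×10⁻⁵ × 2.813 m × 159.2 = 4.9261×10⁻³ m = 4.9261 mm
difference = 8.5088 − 4.9261 = 3.5827 mm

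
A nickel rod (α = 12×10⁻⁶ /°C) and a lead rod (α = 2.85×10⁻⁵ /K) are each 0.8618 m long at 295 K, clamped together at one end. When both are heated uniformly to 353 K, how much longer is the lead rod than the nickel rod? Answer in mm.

0.825 mm

ΔT = 58 K
nickel: ΔL = 12×10⁻⁶ × 0.8618 m × 58 = 5.9981×10⁻⁴ m = 0.59981 mm
lead: ΔL = 2.85×10⁻⁵ × 0.8618 m × 58 = 1.4246×10⁻³ m = 1.4246 mm
difference = 1.4246 − 0.59981 = 0.82479 mm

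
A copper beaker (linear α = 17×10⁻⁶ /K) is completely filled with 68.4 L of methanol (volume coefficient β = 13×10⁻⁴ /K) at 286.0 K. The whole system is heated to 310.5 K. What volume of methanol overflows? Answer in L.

The beaker also expands: β_container ≈ 3α = 5.1×10⁻⁵ /K
Net overflow = V₀(β_liq − 3α_cont)ΔT
β − 3α = 1.30×10⁻³ − 5.1×10⁻⁵ = 1.249×10⁻³ /K; ΔT = 24.5 K
ΔV = 68.4 × 1.249×10⁻³ × 24.5 = 2.09 L

2.09 L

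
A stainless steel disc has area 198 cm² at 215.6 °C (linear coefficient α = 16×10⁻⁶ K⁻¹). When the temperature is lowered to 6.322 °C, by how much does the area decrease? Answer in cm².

ΔA = 1.33 cm²

Area coefficient ≈ 2α; |ΔT| = 209.278 K
ΔA = 2αA₀ΔT = 2(16×10⁻⁶)(198)(209.278) = 1.33 cm²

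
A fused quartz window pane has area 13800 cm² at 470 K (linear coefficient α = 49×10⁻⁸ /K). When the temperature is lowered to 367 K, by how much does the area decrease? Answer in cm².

ΔA = 1.39 cm²

Area coefficient ≈ 2α; |ΔT| = 103 K
ΔA = 2αA₀ΔT = 2(49×10⁻⁸)(13800)(103) = 1.39 cm²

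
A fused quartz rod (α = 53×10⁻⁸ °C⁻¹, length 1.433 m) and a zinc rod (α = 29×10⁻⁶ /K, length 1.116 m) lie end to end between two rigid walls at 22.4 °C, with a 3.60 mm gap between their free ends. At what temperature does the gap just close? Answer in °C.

α₁L₁ = 7.5949×10⁻⁷ m/K, α₂L₂ = 3.2364×10⁻⁵ m/K → total 3.312349×10⁻⁵ m/K
ΔT = g/(α₁L₁+α₂L₂) = 3.60×10⁻³ / 3.312349×10⁻⁵ = 108.68 K
T = 22.4 + 108.68 = 131.08 °C

T = 131 °C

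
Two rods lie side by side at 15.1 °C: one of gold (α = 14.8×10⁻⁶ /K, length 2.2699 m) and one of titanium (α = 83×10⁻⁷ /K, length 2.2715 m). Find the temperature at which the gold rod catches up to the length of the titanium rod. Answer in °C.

T = 123.6 °C

Equal length when α₁L₁ΔT − α₂L₂ΔT = L₂ − L₁ = 1.60×10⁻³ m
α₁L₁ = 3.359452×10⁻⁵, α₂L₂ = 1.885345×10⁻⁵ → Δ(αL) = 1.474107×10⁻⁵ m/K
ΔT = 1.60×10⁻³ / 1.474107×10⁻⁵ = 108.540 K, so T = 15.1 + 108.540 = 123.640 °C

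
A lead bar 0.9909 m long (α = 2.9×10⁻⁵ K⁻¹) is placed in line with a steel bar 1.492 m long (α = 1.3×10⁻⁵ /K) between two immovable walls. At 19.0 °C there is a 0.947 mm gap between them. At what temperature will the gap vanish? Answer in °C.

T = 38.7 °C

α₁L₁ = 2.87361×10⁻⁵ m/K, α₂L₂ = 1.9396×10⁻⁵ m/K → total 4.81321×10⁻⁵ m/K
ΔT = g/(α₁L₁+α₂L₂) = 9.47×10⁻⁴ / 4.81321×10⁻⁵ = 19.675 K
T = 19.0 + 19.675 = 38.675 °C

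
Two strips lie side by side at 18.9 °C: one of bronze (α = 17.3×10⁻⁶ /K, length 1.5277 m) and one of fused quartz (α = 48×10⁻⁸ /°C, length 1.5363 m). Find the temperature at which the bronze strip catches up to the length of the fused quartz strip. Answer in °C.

Equal length when α₁L₁ΔT − α₂L₂ΔT = L₂ − L₁ = 8.60×10⁻³ m
α₁L₁ = 2.642921×10⁻⁵, α₂L₂ = 7.37424×10⁻⁷ → Δ(αL) = 2.5691786×10⁻⁵ m/K
ΔT = 8.60×10⁻³ / 2.5691786×10⁻⁵ = 334.737 K, so T = 18.9 + 334.737 = 353.637 °C

T = 353.6 °C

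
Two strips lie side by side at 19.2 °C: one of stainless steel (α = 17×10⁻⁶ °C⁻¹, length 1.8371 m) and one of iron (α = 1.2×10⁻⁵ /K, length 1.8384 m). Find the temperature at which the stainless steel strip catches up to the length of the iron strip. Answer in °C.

T = 161.0 °C

Equal length when α₁L₁ΔT − α₂L₂ΔT = L₂ − L₁ = 1.30×10⁻³ m
α₁L₁ = 3.12307×10⁻⁵, α₂L₂ = 2.20608×10⁻⁵ → Δ(αL) = 9.1699×10⁻⁶ m/K
ΔT = 1.30×10⁻³ / 9.1699×10⁻⁶ = 141.768 K, so T = 19.2 + 141.768 = 160.968 °C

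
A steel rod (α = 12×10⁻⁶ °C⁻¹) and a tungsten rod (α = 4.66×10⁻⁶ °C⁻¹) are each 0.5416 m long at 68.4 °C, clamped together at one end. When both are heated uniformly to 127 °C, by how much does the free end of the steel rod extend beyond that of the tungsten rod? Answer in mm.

0.233 mm

ΔT = 58.6 K
steel: ΔL = 12×10⁻⁶ × 0.5416 m × 58.6 = 3.8085×10⁻⁴ m = 0.38085 mm
tungsten: ΔL = 4.66×10⁻⁶ × 0.5416 m × 58.6 = 1.4790×10⁻⁴ m = 0.14790 mm
difference = 0.38085 − 0.14790 = 0.23295 mm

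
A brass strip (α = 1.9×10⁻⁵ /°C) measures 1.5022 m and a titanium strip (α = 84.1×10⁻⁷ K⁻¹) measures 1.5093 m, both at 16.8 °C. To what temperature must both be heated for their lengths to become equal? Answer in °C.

L₁(1 + α₁ΔT) = L₂(1 + α₂ΔT) ⇒ ΔT = (L₂ − L₁)/(α₁L₁ − α₂L₂)
L₂ − L₁ = 1.5093 − 1.5022 = 7.10×10⁻³ m
α₁L₁ − α₂L₂ = 1.9×10⁻⁵×1.5022 − 84.1×10⁻⁷×1.5093 = 1.5848587×10⁻⁵ m/K
ΔT = 7.10×10⁻³ / 1.5848587×10⁻⁵ = 447.989 K
T = 16.8 + 447.989 = 464.789 °C

T = 464.8 °C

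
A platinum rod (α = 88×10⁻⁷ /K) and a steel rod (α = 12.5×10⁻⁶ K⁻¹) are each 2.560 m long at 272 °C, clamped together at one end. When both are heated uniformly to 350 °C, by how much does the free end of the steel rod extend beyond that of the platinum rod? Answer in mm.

0.739 mm

ΔT = 78 K
platinum: ΔL = 88×10⁻⁷ × 2.560 m × 78 = 1.7572×10⁻³ m = 1.7572 mm
steel: ΔL = 12.5×10⁻⁶ × 2.560 m × 78 = 2.4960×10⁻³ m = 2.4960 mm
difference = 2.4960 − 1.7572 = 0.7388 mm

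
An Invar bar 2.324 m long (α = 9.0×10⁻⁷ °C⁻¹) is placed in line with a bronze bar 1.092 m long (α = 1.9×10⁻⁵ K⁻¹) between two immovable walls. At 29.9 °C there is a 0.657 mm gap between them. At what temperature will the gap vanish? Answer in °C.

T = 58.7 °C

Gap closes when ΔL₁ + ΔL₂ = 0.657 mm = 6.57×10⁻⁴ m
(α₁L₁ + α₂L₂)ΔT = g
α₁L₁ + α₂L₂ = 9.0×10⁻⁷×2.324 + 1.9×10⁻⁵×1.092 = 2.28396×10⁻⁵ m/K
ΔT = 6.57×10⁻⁴ / 2.28396×10⁻⁵ = 28.766 K
T = 29.9 + 28.766 = 58.666 °C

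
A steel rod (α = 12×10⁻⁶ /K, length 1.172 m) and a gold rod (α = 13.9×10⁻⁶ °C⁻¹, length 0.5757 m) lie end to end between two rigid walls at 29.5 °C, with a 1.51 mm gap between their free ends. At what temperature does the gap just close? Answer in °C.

T = 97.9 °C

α₁L₁ = 1.4064×10⁻⁵ m/K, α₂L₂ = 8.00223×10⁻⁶ m/K → total 2.206623×10⁻⁵ m/K
ΔT = g/(α₁L₁+α₂L₂) = 1.51×10⁻³ / 2.206623×10⁻⁵ = 68.430 K
T = 29.5 + 68.430 = 97.930 °C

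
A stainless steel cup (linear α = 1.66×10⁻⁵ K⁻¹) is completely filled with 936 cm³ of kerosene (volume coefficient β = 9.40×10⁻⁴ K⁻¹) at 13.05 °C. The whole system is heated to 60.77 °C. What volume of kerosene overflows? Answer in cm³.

The cup also expands: β_container ≈ 3α = 4.98×10⁻⁵ /K
Net overflow = V₀(β_liq − 3α_cont)ΔT
β − 3α = 9.40×10⁻⁴ − 4.98×10⁻⁵ = 8.902×10⁻⁴ /K; ΔT = 47.72 K
ΔV = 936 × 8.902×10⁻⁴ × 47.72 = 39.8 cm³

39.8 cm³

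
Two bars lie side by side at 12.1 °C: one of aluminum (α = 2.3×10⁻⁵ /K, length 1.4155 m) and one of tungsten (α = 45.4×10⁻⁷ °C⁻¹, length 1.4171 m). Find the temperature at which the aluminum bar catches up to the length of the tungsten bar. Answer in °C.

L₁(1 + α₁ΔT) = L₂(1 + α₂ΔT) ⇒ ΔT = (L₂ − L₁)/(α₁L₁ − α₂L₂)
L₂ − L₁ = 1.4171 − 1.4155 = 1.60×10⁻³ m
α₁L₁ − α₂L₂ = 2.3×10⁻⁵×1.4155 − 45.4×10⁻⁷×1.4171 = 2.6122866×10⁻⁵ m/K
ΔT = 1.60×10⁻³ / 2.6122866×10⁻⁵ = 61.2490 K
T = 12.1 + 61.2490 = 73.3490 °C

T = 73.35 °C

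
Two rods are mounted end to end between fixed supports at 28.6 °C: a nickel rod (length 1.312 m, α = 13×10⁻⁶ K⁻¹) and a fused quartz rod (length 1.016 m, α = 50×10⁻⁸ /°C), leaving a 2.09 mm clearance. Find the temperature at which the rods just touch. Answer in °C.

Gap closes when ΔL₁ + ΔL₂ = 2.09 mm = 2.09×10⁻³ m
(α₁L₁ + α₂L₂)ΔT = g
α₁L₁ + α₂L₂ = 13×10⁻⁶×1.312 + 50×10⁻⁸×1.016 = 1.7564×10⁻⁵ m/K
ΔT = 2.09×10⁻³ / 1.7564×10⁻⁵ = 118.99 K
T = 28.6 + 118.99 = 147.59 °C

T = 148 °C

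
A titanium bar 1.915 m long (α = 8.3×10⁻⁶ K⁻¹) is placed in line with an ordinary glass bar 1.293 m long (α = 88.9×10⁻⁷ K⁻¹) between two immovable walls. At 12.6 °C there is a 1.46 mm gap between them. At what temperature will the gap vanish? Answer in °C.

T = 65.9 °C

α₁L₁ = 1.58945×10⁻⁵ m/K, α₂L₂ = 1.149477×10⁻⁵ m/K → total 2.738927×10⁻⁵ m/K
ΔT = g/(α₁L₁+α₂L₂) = 1.46×10⁻³ / 2.738927×10⁻⁵ = 53.306 K
T = 12.6 + 53.306 = 65.906 °C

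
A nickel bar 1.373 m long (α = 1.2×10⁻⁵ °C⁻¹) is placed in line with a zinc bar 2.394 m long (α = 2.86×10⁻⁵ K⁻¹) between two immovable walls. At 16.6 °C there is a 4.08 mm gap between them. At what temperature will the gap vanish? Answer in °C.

α₁L₁ = 1.6476×10⁻⁵ m/K, α₂L₂ = 6.84684×10⁻⁵ m/K → total 8.49444×10⁻⁵ m/K
ΔT = g/(α₁L₁+α₂L₂) = 4.08×10⁻³ / 8.49444×10⁻⁵ = 48.031 K
T = 16.6 + 48.031 = 64.631 °C

T = 64.6 °C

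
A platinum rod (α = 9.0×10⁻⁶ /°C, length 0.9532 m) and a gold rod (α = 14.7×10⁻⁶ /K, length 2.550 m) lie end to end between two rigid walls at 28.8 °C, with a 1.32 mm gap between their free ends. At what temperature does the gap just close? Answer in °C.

α₁L₁ = 8.5788×10⁻⁶ m/K, α₂L₂ = 3.7485×10⁻⁵ m/K → total 4.60638×10⁻⁵ m/K
ΔT = g/(α₁L₁+α₂L₂) = 1.32×10⁻³ / 4.60638×10⁻⁵ = 28.656 K
T = 28.8 + 28.656 = 57.456 °C

T = 57.5 °C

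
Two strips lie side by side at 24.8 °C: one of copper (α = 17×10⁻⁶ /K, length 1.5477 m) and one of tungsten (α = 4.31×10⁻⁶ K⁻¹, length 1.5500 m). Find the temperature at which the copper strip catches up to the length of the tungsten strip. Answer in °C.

T = 142.0 °C

Equal length when α₁L₁ΔT − α₂L₂ΔT = L₂ − L₁ = 2.30×10⁻³ m
α₁L₁ = 2.63109×10⁻⁵, α₂L₂ = 6.6805×10⁻⁶ → Δ(αL) = 1.96304×10⁻⁵ m/K
ΔT = 2.30×10⁻³ / 1.96304×10⁻⁵ = 117.165 K, so T = 24.8 + 117.165 = 141.965 °C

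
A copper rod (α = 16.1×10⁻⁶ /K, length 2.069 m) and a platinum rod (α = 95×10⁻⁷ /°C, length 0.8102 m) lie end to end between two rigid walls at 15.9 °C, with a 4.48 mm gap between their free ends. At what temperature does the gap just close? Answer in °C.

Gap closes when ΔL₁ + ΔL₂ = 4.48 mm = 4.48×10⁻³ m
(α₁L₁ + α₂L₂)ΔT = g
α₁L₁ + α₂L₂ = 16.1×10⁻⁶×2.069 + 95×10⁻⁷×0.8102 = 4.10078×10⁻⁵ m/K
ΔT = 4.48×10⁻³ / 4.10078×10⁻⁵ = 109.25 K
T = 15.9 + 109.25 = 125.15 °C

T = 125 °C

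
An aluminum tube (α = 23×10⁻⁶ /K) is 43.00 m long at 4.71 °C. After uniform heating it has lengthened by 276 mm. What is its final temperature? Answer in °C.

T = 284 °C

ΔL = αL₀ΔT ⇒ ΔT = ΔL / (αL₀)
ΔT = 276×10⁻³ m / (23×10⁻⁶ × 43.00 m) = 279.07 K
T = 4.71 + 279.07 = 283.78 °C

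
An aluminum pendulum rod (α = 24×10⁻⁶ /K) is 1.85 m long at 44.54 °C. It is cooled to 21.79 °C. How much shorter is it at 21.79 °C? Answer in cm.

|ΔT| = |21.79 − 44.54| = 22.75 K
ΔL = αL₀ΔT = (24×10⁻⁶)(1.85)(22.75) = 1.01×10⁻³ m

ΔL = 0.101 cm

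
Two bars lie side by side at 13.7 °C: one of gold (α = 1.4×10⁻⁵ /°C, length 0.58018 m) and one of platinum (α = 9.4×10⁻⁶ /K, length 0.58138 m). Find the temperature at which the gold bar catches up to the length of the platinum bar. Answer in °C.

Equal length when α₁L₁ΔT − α₂L₂ΔT = L₂ − L₁ = 1.20×10⁻³ m
α₁L₁ = 8.12252×10⁻⁶, α₂L₂ = 5.464972×10⁻⁶ → Δ(αL) = 2.657548×10⁻⁶ m/K
ΔT = 1.20×10⁻³ / 2.657548×10⁻⁶ = 451.544 K, so T = 13.7 + 451.544 = 465.244 °C

T = 465.2 °C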